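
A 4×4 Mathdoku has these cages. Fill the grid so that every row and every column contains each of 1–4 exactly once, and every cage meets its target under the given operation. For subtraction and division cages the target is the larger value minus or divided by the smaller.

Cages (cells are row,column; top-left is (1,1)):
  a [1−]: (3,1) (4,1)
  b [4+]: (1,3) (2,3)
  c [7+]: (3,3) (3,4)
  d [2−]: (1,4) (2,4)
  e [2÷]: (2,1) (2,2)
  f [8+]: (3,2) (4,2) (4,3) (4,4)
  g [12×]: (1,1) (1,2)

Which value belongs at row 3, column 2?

Row 1 needs a 2, and only (1,4) is open for it.
Cage d's pair has difference 2, leaving (2,4) = 4.
Column 4 already has 4, so (3,4) = 3.
Column 4 already has 3; hence (4,4) = 1.
3 is placed in row 3, leaving (3,3) = 4.
4 is placed in column 3, which forces (4,3) = 2.
Cage a needs two cells with difference 1, so (3,1) = 2.
2 is placed in row 3, which forces (3,2) = 1.
Row 4 now contains 2; hence (4,1) = 3.
Row 4 now contains 3; hence (4,2) = 4.
3 is placed in column 1, which forces (1,1) = 4.
Column 2 now contains 4, leaving (1,2) = 3.
3 is placed in row 1; hence (1,3) = 1.
Column 1 already has 2, leaving (2,1) = 1.
Column 2 now contains 1, which forces (2,2) = 2.
Column 3 already has 1, which forces (2,3) = 3.
The full grid is 4 3 1 2 / 1 2 3 4 / 2 1 4 3 / 3 4 2 1.

1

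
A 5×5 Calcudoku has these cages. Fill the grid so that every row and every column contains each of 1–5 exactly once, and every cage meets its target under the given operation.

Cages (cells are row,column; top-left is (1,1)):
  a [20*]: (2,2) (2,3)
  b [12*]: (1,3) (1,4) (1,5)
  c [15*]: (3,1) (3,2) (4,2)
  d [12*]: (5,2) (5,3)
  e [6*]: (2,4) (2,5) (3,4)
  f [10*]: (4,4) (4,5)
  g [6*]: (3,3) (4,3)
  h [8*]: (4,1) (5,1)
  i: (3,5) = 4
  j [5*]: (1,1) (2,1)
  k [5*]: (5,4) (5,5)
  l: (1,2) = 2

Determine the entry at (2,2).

4

Cage l is given, leaving (1,2) = 2.
I is a freebie; hence (3,5) = 4.
Row 1 needs a 5, and only (1,1) is open for it.
Column 1 now contains 5, so (2,1) = 1.
Column 1 now contains 1, so (3,1) = 3.
3 is placed in row 3; hence (3,3) = 2.
Row 3 now contains 2, which forces (3,4) = 1.
Column 3 now contains 2, which forces (4,3) = 3.
Column 3 already has 3, so (5,3) = 4.
1 is placed in column 4; hence (5,4) = 5.
5 is placed in row 5, which forces (5,5) = 1.
Column 3 already has 4, which forces (1,3) = 1.
Cage b has product 12, so (1,4) = 4.
Column 5 now contains 1, so (1,5) = 3.
The two cells of cage a must have product 20, leaving (2,2) = 4.
Column 3 already has 4, so (2,3) = 5.
Column 5 now contains 3, leaving (2,5) = 2.
Row 3 now contains 1, so (3,2) = 5.
Cage h needs two cells with product 8, which forces (4,1) = 4.
The 3 cells of cage c must have product 15, so (4,2) = 1.
Column 4 already has 5; hence (4,4) = 2.
The two cells of cage f must have product 10, leaving (4,5) = 5.
4 is placed in row 5, which forces (5,1) = 2.
4 is placed in row 5, leaving (5,2) = 3.
Row 2 now contains 2, so (2,4) = 3.
The full grid is 5 2 1 4 3 / 1 4 5 3 2 / 3 5 2 1 4 / 4 1 3 2 5 / 2 3 4 5 1.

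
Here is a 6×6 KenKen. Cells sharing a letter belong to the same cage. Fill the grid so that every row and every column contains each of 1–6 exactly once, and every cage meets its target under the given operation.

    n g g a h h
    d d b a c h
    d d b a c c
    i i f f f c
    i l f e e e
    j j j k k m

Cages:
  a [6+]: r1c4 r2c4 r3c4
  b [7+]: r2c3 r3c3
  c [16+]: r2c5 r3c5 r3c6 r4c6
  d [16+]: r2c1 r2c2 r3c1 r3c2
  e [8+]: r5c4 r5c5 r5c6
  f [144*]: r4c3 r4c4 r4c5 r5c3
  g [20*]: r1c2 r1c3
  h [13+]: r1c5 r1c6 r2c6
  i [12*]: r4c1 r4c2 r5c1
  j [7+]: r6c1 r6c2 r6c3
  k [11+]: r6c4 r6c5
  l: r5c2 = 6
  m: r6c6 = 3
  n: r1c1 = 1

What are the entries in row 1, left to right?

1 5 4 2 3 6

Cage n is given, which forces r1c1 = 1.
Cage l is given, so r5c2 = 6.
Cage m is given, which forces r6c6 = 3.
The only place for 5 in row 4 is r4c6.
Row 1 needs a 6, and only r1c6 is open for it.
The only place for 2 in row 1 is r1c4.
The only place for 3 in row 1 is r1c5.
Cage h has sum 13, which forces r2c6 = 4.
Cage c needs sum 16; hence r3c5 = 4.
Row 4 needs a 1, and only r4c2 is open for it.
The 3 cells of cage j must have sum 7, leaving r6c3 = 1.
Row 2 needs a 1, and only r2c4 is open for it.
Column 4 already has 1; hence r3c4 = 3.
Column 4 already has 1, so r5c4 = 5.
Column 4 now contains 5, so r6c4 = 6.
Row 6 already has 6, so r6c5 = 5.
Column 5 already has 5, leaving r2c5 = 6.
The 4 cells of cage c must have sum 16, leaving r3c6 = 1.
Column 4 now contains 6; hence r4c4 = 4.
Column 5 already has 6, which forces r4c5 = 2.
Column 5 already has 2, leaving r5c5 = 1.
Column 6 already has 1, so r5c6 = 2.
The 4 cells of cage d must have sum 16, which forces r3c1 = 6.
Cage i has product 12; hence r4c1 = 3.
Cage f needs product 144; hence r4c3 = 6.
Cage i has product 12; hence r5c1 = 4.
Row 5 now contains 2, leaving r5c3 = 3.
4 is placed in column 1, which forces r6c1 = 2.
2 is placed in row 6; hence r6c2 = 4.
4 is placed in column 2, leaving r1c2 = 5.
Cage g needs two cells with product 20; hence r1c3 = 4.
Column 1 now contains 2, so r2c1 = 5.
The 4 cells of cage d must have sum 16, so r2c2 = 3.
Row 2 already has 5, leaving r2c3 = 2.
The 4 cells of cage d must have sum 16, leaving r3c2 = 2.
2 is placed in column 3; hence r3c3 = 5.
The full grid is 1 5 4 2 3 6 / 5 3 2 1 6 4 / 6 2 5 3 4 1 / 3 1 6 4 2 5 / 4 6 3 5 1 2 / 2 4 1 6 5 3.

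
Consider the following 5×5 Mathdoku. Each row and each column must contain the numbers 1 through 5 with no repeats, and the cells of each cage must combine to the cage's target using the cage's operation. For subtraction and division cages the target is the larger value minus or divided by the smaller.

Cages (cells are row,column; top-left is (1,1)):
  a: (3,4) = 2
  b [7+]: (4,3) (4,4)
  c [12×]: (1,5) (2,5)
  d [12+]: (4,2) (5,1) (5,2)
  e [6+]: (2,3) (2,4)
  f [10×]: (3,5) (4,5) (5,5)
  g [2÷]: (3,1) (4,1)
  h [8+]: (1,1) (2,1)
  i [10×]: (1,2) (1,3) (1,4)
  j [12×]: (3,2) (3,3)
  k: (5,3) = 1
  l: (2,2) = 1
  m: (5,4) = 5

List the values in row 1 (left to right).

3 2 5 1 4

Cage l is a single given cell, which forces (2,2) = 1.
Cage a is given, leaving (3,4) = 2.
K is a freebie; hence (5,3) = 1.
M is a freebie, so (5,4) = 5.
Row 5 already has 5, which forces (5,5) = 2.
Column 4 already has 5, leaving (1,4) = 1.
The two cells of cage e must have sum 6, so (2,3) = 2.
Column 4 already has 5, which forces (2,4) = 4.
Row 2 already has 4, which forces (2,5) = 3.
The two cells of cage g must have quotient 2, so (4,1) = 2.
Cage d needs sum 12, leaving (4,2) = 5.
4 is placed in column 4; hence (4,4) = 3.
Row 4 now contains 5, which forces (4,5) = 1.
The two cells of cage h must have sum 8, so (1,1) = 3.
Column 2 already has 5; hence (1,2) = 2.
Column 3 already has 2, which forces (1,3) = 5.
Column 5 now contains 3, which forces (1,5) = 4.
Row 2 now contains 3, which forces (2,1) = 5.
Column 5 now contains 1, leaving (3,5) = 5.
Row 4 now contains 3, so (4,3) = 4.
Column 1 already has 3, leaving (5,1) = 4.
4 is placed in row 5; hence (5,2) = 3.
4 is placed in column 1; hence (3,1) = 1.
3 is placed in column 2, leaving (3,2) = 4.
Column 3 already has 4, so (3,3) = 3.
The full grid is 3 2 5 1 4 / 5 1 2 4 3 / 1 4 3 2 5 / 2 5 4 3 1 / 4 3 1 5 2.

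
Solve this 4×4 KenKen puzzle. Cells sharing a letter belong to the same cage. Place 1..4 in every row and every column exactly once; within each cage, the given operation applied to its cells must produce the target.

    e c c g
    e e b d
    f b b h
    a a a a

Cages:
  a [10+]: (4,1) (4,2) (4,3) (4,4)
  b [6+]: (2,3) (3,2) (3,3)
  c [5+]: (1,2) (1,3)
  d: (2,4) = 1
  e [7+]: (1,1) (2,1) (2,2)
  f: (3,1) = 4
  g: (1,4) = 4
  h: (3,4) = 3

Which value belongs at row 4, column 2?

Cage g is a single given cell, leaving (1,4) = 4.
D is a freebie, leaving (2,4) = 1.
Cage f is given; hence (3,1) = 4.
Cage h is given, leaving (3,4) = 3.
3 is placed in column 4; hence (4,4) = 2.
Cage b needs sum 6, so (2,3) = 3.
The 3 cells of cage e must have sum 7; hence (1,1) = 1.
The two cells of cage c must have sum 5, leaving (1,2) = 3.
Column 3 now contains 3, so (1,3) = 2.
Row 2 already has 3, which forces (2,1) = 2.
The 3 cells of cage e must have sum 7, leaving (2,2) = 4.
Column 3 already has 2; hence (3,3) = 1.
Column 1 already has 1, leaving (4,1) = 3.
Column 2 now contains 4, leaving (4,2) = 1.
Column 3 now contains 1; hence (4,3) = 4.
1 is placed in row 3; hence (3,2) = 2.
Completed grid: 1 3 2 4 / 2 4 3 1 / 4 2 1 3 / 3 1 4 2.

1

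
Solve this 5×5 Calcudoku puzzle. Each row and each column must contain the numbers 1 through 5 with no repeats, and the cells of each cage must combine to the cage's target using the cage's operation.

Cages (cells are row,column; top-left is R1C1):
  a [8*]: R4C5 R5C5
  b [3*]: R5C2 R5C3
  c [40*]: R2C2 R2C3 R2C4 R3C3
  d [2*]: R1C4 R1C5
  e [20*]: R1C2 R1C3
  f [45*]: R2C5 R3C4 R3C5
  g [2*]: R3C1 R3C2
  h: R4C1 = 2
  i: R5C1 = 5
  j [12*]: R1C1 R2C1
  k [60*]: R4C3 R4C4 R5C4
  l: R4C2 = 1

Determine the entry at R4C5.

4

Cage f has product 45, leaving R2C5 = 3.
The 3 cells of cage f must have product 45, so R3C4 = 3.
Cage f needs product 45, which forces R3C5 = 5.
Cage h is given, which forces R4C1 = 2.
L is a freebie, so R4C2 = 1.
2 is placed in row 4, leaving R4C5 = 4.
Cage i is a single given cell; hence R5C1 = 5.
1 is placed in column 2, so R5C2 = 3.
Row 5 already has 3, which forces R5C3 = 1.
Row 5 already has 5, which forces R5C4 = 4.
Column 5 now contains 4, so R5C5 = 2.
Cage j needs two cells with product 12; hence R1C1 = 3.
The two cells of cage d must have product 2, so R1C4 = 2.
Column 5 now contains 2, which forces R1C5 = 1.
3 is placed in row 2, leaving R2C1 = 4.
Cage c needs product 40; hence R2C4 = 1.
Column 1 now contains 2; hence R3C1 = 1.
1 is placed in column 2, leaving R3C2 = 2.
Row 3 already has 2; hence R3C3 = 4.
The 3 cells of cage k must have product 60, so R4C3 = 3.
Row 4 now contains 4, leaving R4C4 = 5.
The two cells of cage e must have product 20, leaving R1C2 = 4.
Column 3 already has 4, leaving R1C3 = 5.
Column 2 now contains 2, so R2C2 = 5.
Cage c needs product 40, which forces R2C3 = 2.
The full grid is 3 4 5 2 1 / 4 5 2 1 3 / 1 2 4 3 5 / 2 1 3 5 4 / 5 3 1 4 2.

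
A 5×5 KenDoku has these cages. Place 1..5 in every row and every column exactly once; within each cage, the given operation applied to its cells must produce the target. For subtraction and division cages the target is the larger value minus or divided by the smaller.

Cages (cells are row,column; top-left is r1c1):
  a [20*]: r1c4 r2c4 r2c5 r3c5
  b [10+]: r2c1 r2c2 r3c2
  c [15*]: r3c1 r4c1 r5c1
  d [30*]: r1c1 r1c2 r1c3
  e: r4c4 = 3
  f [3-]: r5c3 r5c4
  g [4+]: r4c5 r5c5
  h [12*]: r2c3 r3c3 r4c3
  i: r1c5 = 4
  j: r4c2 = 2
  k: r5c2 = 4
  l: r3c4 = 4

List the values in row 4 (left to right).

Cage i is given, so r1c5 = 4.
Cage l is a single given cell; hence r3c4 = 4.
Cage j is a single given cell; hence r4c2 = 2.
Cage e is given, leaving r4c4 = 3.
Row 4 already has 3, so r4c5 = 1.
Cage k is a single given cell, so r5c2 = 4.
1 is placed in column 5; hence r5c5 = 3.
The 3 cells of cage c must have product 15, which forces r3c1 = 3.
Row 3 already has 3; hence r3c3 = 1.
Row 4 already has 1, which forces r4c1 = 5.
Row 4 already has 1, leaving r4c3 = 4.
The 3 cells of cage c must have product 15, so r5c1 = 1.
5 is placed in column 1; hence r1c1 = 2.
2 is placed in row 1, leaving r1c4 = 1.
Column 1 now contains 2, leaving r2c1 = 4.
Column 3 already has 1, which forces r2c3 = 3.
Column 4 already has 1; hence r2c4 = 2.
Row 2 now contains 2, leaving r2c5 = 5.
Row 3 already has 1, which forces r3c2 = 5.
Column 5 already has 5; hence r3c5 = 2.
Column 4 now contains 2; hence r5c4 = 5.
Column 2 now contains 5, so r1c2 = 3.
3 is placed in column 3, which forces r1c3 = 5.
3 is placed in row 2, which forces r2c2 = 1.
Row 5 already has 5, which forces r5c3 = 2.
Completed grid: 2 3 5 1 4 / 4 1 3 2 5 / 3 5 1 4 2 / 5 2 4 3 1 / 1 4 2 5 3.

5 2 4 3 1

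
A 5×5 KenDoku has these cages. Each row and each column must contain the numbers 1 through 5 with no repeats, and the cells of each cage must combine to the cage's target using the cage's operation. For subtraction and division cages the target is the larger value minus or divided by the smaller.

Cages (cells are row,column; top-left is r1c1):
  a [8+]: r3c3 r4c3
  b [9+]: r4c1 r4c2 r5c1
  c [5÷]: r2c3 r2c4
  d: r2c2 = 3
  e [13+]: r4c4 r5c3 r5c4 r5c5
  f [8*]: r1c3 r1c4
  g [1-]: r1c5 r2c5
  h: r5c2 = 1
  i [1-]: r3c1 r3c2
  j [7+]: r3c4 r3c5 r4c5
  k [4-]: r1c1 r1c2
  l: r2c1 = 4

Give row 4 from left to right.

Cage l is a single given cell, which forces r2c1 = 4.
Cage d is a single given cell, leaving r2c2 = 3.
Cage h is a single given cell; hence r5c2 = 1.
Cage k needs two cells with difference 4, leaving r1c1 = 1.
Column 2 already has 1, which forces r1c2 = 5.
In row 1, 3 can only go at r1c5, so r1c5 = 3.
Cage g needs two cells with difference 1, which forces r2c5 = 2.
The only place for 1 in column 3 is r2c3.
Row 2 already has 1, so r2c4 = 5.
Cage j has sum 7; hence r3c4 = 2.
The two cells of cage f must have product 8; hence r1c3 = 2.
Column 4 already has 2, which forces r1c4 = 4.
Row 3 now contains 2, so r3c2 = 4.
Row 3 already has 4; hence r3c5 = 1.
Column 2 already has 4, so r4c2 = 2.
Column 4 already has 4; hence r4c4 = 1.
Column 5 already has 1, which forces r4c5 = 4.
Column 4 already has 4; hence r5c4 = 3.
Column 5 already has 4; hence r5c5 = 5.
The 3 cells of cage b must have sum 9; hence r4c1 = 5.
Row 4 already has 5; hence r4c3 = 3.
Row 5 now contains 3, which forces r5c1 = 2.
5 is placed in row 5, leaving r5c3 = 4.
Column 1 already has 5, leaving r3c1 = 3.
Column 3 already has 3, leaving r3c3 = 5.
Filled in: 1 5 2 4 3 / 4 3 1 5 2 / 3 4 5 2 1 / 5 2 3 1 4 / 2 1 4 3 5.

5 2 3 1 4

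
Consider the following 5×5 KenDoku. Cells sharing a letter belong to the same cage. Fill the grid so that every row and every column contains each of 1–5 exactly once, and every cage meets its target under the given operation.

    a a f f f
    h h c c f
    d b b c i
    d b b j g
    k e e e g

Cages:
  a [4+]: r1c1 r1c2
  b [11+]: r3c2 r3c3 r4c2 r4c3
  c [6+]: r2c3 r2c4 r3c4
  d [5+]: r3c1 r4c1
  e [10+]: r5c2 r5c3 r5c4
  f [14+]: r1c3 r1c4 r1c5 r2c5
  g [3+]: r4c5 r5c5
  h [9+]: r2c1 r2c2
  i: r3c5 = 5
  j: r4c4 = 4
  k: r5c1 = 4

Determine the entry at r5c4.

Cage i is given, leaving r3c5 = 5.
J is a freebie, so r4c4 = 4.
Cage k is a single given cell, which forces r5c1 = 4.
Column 1 now contains 4; hence r2c1 = 5.
Cage h's pair has sum 9, so r2c2 = 4.
In row 3, 4 can only go at r3c3, so r3c3 = 4.
Cage f has sum 14; hence r1c5 = 4.
Row 4 needs a 5, and only r4c2 is open for it.
The 4 cells of cage b must have sum 11, which forces r3c2 = 1.
Cage b has sum 11, which forces r4c3 = 1.
Row 4 already has 1, leaving r4c5 = 2.
Column 5 already has 2, leaving r5c5 = 1.
Cage a needs two cells with sum 4, leaving r1c1 = 1.
Column 2 already has 1, so r1c2 = 3.
Cage c needs sum 6; hence r2c4 = 1.
Column 5 already has 2, so r2c5 = 3.
The two cells of cage d must have sum 5, so r3c1 = 2.
Row 3 already has 2, so r3c4 = 3.
Row 4 already has 2, so r4c1 = 3.
3 is placed in column 2, which forces r5c2 = 2.
Row 5 already has 2, so r5c4 = 5.
The 4 cells of cage f must have sum 14, so r1c3 = 5.
5 is placed in column 4, which forces r1c4 = 2.
Row 2 now contains 3, leaving r2c3 = 2.
Row 5 now contains 5, leaving r5c3 = 3.
The full grid is 1 3 5 2 4 / 5 4 2 1 3 / 2 1 4 3 5 / 3 5 1 4 2 / 4 2 3 5 1.

5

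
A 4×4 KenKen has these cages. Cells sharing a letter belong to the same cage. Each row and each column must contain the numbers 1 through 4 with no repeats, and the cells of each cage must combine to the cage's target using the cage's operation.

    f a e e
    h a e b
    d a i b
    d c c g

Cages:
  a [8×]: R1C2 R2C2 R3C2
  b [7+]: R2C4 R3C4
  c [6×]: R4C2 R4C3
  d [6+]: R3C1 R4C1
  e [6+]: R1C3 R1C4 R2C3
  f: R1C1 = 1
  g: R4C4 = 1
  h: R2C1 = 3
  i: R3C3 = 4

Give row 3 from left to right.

F is a freebie, which forces R1C1 = 1.
Cage h is a single given cell; hence R2C1 = 3.
Row 2 already has 3; hence R2C4 = 4.
Cage i is given, so R3C3 = 4.
Column 4 now contains 4, which forces R3C4 = 3.
Cage g is a single given cell, leaving R4C4 = 1.
Cage a needs product 8, leaving R1C2 = 4.
The 3 cells of cage e must have sum 6; hence R1C3 = 3.
Column 4 already has 3, which forces R1C4 = 2.
Cage e has sum 6; hence R2C3 = 1.
Row 3 now contains 4, leaving R3C1 = 2.
Row 3 already has 2, leaving R3C2 = 1.
The two cells of cage d must have sum 6; hence R4C1 = 4.
Column 3 already has 3, leaving R4C3 = 2.
Row 2 already has 1, which forces R2C2 = 2.
2 is placed in row 4; hence R4C2 = 3.
Completed grid: 1 4 3 2 / 3 2 1 4 / 2 1 4 3 / 4 3 2 1.

2 1 4 3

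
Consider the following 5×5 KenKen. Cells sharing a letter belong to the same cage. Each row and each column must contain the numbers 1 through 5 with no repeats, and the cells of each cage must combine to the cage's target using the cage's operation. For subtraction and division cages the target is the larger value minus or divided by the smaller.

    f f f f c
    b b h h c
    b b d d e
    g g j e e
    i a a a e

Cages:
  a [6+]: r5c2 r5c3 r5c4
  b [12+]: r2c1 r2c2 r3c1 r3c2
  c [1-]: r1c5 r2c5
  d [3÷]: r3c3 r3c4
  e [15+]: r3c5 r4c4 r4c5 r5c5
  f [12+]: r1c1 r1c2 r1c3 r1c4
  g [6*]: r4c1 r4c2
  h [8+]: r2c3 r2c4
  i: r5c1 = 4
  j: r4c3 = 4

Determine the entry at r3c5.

Cage j is a single given cell, leaving r4c3 = 4.
I is a freebie; hence r5c1 = 4.
In row 1, 3 can only go at r1c5, so r1c5 = 3.
Cage e has sum 15, so r3c5 = 4.
Cage e needs sum 15, which forces r4c4 = 5.
Cage e has sum 15, so r4c5 = 1.
Cage e needs sum 15, which forces r5c5 = 5.
The two cells of cage h must have sum 8; hence r2c3 = 5.
Column 4 already has 5, so r2c4 = 3.
Column 5 already has 4, leaving r2c5 = 2.
Column 4 now contains 3, which forces r3c4 = 1.
Column 4 now contains 1; hence r5c4 = 2.
2 is placed in column 4, leaving r1c4 = 4.
Row 2 now contains 2, leaving r2c1 = 1.
The 4 cells of cage b must have sum 12, which forces r2c2 = 4.
1 is placed in row 3, which forces r3c3 = 3.
Column 3 now contains 3, so r5c3 = 1.
Cage f needs sum 12; hence r1c1 = 5.
Cage f has sum 12, so r1c2 = 1.
1 is placed in column 3, leaving r1c3 = 2.
5 is placed in column 1, so r3c1 = 2.
2 is placed in row 3, leaving r3c2 = 5.
Column 1 already has 2, which forces r4c1 = 3.
Row 4 already has 3, so r4c2 = 2.
1 is placed in row 5; hence r5c2 = 3.
Filled in: 5 1 2 4 3 / 1 4 5 3 2 / 2 5 3 1 4 / 3 2 4 5 1 / 4 3 1 2 5.

4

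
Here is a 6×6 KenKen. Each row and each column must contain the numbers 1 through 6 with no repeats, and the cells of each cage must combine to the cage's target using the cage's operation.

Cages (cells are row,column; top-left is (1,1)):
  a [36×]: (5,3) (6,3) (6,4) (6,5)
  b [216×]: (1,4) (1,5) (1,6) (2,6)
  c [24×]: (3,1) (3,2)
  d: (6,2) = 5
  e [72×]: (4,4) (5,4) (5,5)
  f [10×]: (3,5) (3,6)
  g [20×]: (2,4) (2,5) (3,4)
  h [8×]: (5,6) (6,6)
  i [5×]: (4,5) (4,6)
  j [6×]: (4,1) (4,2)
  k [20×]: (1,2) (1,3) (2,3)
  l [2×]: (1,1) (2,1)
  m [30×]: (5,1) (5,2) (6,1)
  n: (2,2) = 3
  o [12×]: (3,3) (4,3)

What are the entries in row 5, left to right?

Cage n is given, leaving (2,2) = 3.
Row 2 now contains 3, so (2,6) = 6.
Cage d is a single given cell, which forces (6,2) = 5.
Cage m needs product 30, so (5,1) = 5.
The only place for 5 in row 1 is (1,3).
In row 1, 4 can only go at (1,2), so (1,2) = 4.
Cage k needs product 20, so (2,3) = 1.
Cage c's pair has product 24, leaving (3,1) = 4.
4 is placed in column 2, so (3,2) = 6.
Cage l's pair has product 2, leaving (1,1) = 1.
1 is placed in row 2, which forces (2,1) = 2.
Cage g needs product 20; hence (3,4) = 1.
The 4 cells of cage a must have product 36, leaving (6,5) = 1.
1 is placed in column 5, which forces (4,5) = 5.
Cage i needs two cells with product 5, so (4,6) = 1.
The 3 cells of cage g must have product 20, which forces (2,4) = 5.
Column 5 now contains 5; hence (2,5) = 4.
Column 5 now contains 5, leaving (3,5) = 2.
Cage f's pair has product 10; hence (3,6) = 5.
The two cells of cage j must have product 6, so (4,1) = 3.
1 is placed in row 4, so (4,2) = 2.
Column 2 already has 2; hence (5,2) = 1.
3 is placed in column 1, so (6,1) = 6.
Row 3 already has 2; hence (3,3) = 3.
Cage o's pair has product 12, which forces (4,3) = 4.
Row 4 already has 4; hence (4,4) = 6.
Column 3 already has 3; hence (5,3) = 6.
Row 5 now contains 6; hence (5,5) = 3.
Column 3 already has 4; hence (6,3) = 2.
Row 6 now contains 2, leaving (6,4) = 3.
Row 6 now contains 2; hence (6,6) = 4.
3 is placed in column 4, leaving (1,4) = 2.
3 is placed in column 5, which forces (1,5) = 6.
The 4 cells of cage b must have product 216; hence (1,6) = 3.
Cage e needs product 72, so (5,4) = 4.
4 is placed in column 6, which forces (5,6) = 2.
Filled in: 1 4 5 2 6 3 / 2 3 1 5 4 6 / 4 6 3 1 2 5 / 3 2 4 6 5 1 / 5 1 6 4 3 2 / 6 5 2 3 1 4.

5 1 6 4 3 2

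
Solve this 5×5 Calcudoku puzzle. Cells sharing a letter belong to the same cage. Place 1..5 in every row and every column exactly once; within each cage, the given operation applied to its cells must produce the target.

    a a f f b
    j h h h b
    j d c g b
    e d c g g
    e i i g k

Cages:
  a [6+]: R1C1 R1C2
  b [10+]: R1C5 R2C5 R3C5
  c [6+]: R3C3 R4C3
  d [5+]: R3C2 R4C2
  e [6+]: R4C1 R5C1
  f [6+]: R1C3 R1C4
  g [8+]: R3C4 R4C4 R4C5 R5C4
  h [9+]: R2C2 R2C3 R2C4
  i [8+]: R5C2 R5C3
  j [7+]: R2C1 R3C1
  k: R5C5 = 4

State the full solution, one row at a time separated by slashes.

Cage k is a single given cell; hence R5C5 = 4.
In row 1, 3 can only go at R1C5, so R1C5 = 3.
The only place for 1 in column 5 is R4C5.
Row 4 needs a 3, and only R4C2 is open for it.
The two cells of cage d must have sum 5; hence R3C2 = 2.
2 is placed in row 3, leaving R3C5 = 5.
Column 2 already has 3, so R5C2 = 5.
Cage i's pair has sum 8, so R5C3 = 3.
Cage h has sum 9; hence R2C4 = 3.
5 is placed in column 5, leaving R2C5 = 2.
Row 2 already has 3, which forces R2C1 = 4.
The 3 cells of cage h must have sum 9, which forces R2C2 = 1.
2 is placed in row 2, leaving R2C3 = 5.
Cage j's pair has sum 7, leaving R3C1 = 3.
Column 1 now contains 4, so R4C1 = 5.
Column 3 already has 5; hence R4C3 = 2.
Row 4 now contains 2, which forces R4C4 = 4.
Column 1 already has 5; hence R1C1 = 2.
Column 2 now contains 1, so R1C2 = 4.
Row 1 now contains 4; hence R1C3 = 1.
Row 1 already has 2, which forces R1C4 = 5.
Cage c's pair has sum 6; hence R3C3 = 4.
Column 4 now contains 4; hence R3C4 = 1.
Cage e's pair has sum 6; hence R5C1 = 1.
Cage g has sum 8; hence R5C4 = 2.

2 4 1 5 3 / 4 1 5 3 2 / 3 2 4 1 5 / 5 3 2 4 1 / 1 5 3 2 4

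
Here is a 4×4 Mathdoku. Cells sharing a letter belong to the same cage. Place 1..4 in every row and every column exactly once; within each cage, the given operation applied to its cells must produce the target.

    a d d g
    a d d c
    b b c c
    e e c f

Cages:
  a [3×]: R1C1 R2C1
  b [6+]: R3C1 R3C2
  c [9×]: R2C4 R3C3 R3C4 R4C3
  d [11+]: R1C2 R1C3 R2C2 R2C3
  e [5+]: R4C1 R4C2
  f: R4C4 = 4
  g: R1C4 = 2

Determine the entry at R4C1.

Cage g is given, which forces R1C4 = 2.
Cage f is given, so R4C4 = 4.
In row 4, 1 can only go at R4C3, so R4C3 = 1.
The 4 cells of cage c must have product 9, so R2C4 = 3.
Column 3 already has 1, leaving R3C3 = 3.
The 4 cells of cage c must have product 9, so R3C4 = 1.
Cage a's pair has product 3; hence R1C1 = 3.
Cage d needs sum 11, which forces R1C2 = 1.
3 is placed in column 3; hence R1C3 = 4.
Row 2 now contains 3, which forces R2C1 = 1.
Cage d has sum 11, so R2C2 = 4.
The 4 cells of cage d must have sum 11, so R2C3 = 2.
4 is placed in column 2, leaving R3C2 = 2.
Column 1 now contains 3, which forces R4C1 = 2.
2 is placed in column 2; hence R4C2 = 3.
Row 3 now contains 2, which forces R3C1 = 4.
The full grid is 3 1 4 2 / 1 4 2 3 / 4 2 3 1 / 2 3 1 4.

2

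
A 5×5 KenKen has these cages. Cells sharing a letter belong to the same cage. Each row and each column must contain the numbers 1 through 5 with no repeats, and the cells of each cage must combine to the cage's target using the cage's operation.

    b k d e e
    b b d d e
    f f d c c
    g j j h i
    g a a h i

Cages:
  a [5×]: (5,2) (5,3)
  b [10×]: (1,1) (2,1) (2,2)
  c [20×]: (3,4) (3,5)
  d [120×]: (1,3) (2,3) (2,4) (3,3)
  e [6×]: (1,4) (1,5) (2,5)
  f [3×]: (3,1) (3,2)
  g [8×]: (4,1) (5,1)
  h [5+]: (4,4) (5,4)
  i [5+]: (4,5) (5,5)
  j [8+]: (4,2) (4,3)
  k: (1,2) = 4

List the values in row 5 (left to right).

Cage k is given, which forces (1,2) = 4.
The only place for 2 in row 3 is (3,3).
The only place for 3 in column 1 is (3,1).
3 is placed in row 3, so (3,2) = 1.
1 is placed in column 2, which forces (5,2) = 5.
5 is placed in row 5; hence (5,3) = 1.
Column 2 now contains 5, so (2,2) = 2.
Column 2 now contains 5, leaving (4,2) = 3.
The two cells of cage j must have sum 8, leaving (4,3) = 5.
Column 3 already has 5, leaving (1,3) = 3.
Cage d has product 120, leaving (2,3) = 4.
Cage d needs product 120, so (2,4) = 5.
Column 4 now contains 5, which forces (3,4) = 4.
Row 3 already has 4, which forces (3,5) = 5.
Column 4 already has 4, which forces (5,4) = 3.
Row 5 now contains 3; hence (5,5) = 4.
Cage b needs product 10, leaving (1,1) = 5.
Row 2 already has 5, so (2,1) = 1.
Cage e needs product 6, which forces (2,5) = 3.
Cage g's pair has product 8, leaving (4,1) = 4.
Cage h needs two cells with sum 5; hence (4,4) = 2.
Cage i needs two cells with sum 5, leaving (4,5) = 1.
4 is placed in row 5, which forces (5,1) = 2.
2 is placed in column 4, leaving (1,4) = 1.
1 is placed in column 5, so (1,5) = 2.
Completed grid: 5 4 3 1 2 / 1 2 4 5 3 / 3 1 2 4 5 / 4 3 5 2 1 / 2 5 1 3 4.

2 5 1 3 4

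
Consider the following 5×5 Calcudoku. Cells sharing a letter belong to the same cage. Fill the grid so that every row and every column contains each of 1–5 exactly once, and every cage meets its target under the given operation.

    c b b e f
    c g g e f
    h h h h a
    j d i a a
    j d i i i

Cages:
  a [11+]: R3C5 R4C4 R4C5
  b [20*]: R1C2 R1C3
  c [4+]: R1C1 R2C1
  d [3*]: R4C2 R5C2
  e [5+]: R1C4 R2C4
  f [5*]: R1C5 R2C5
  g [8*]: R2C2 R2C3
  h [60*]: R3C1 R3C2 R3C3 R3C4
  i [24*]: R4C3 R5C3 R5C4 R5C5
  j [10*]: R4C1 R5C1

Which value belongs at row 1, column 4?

2

In row 1, 2 can only go at R1C4, so R1C4 = 2.
Cage e needs two cells with sum 5, which forces R2C4 = 3.
Cage c's pair has sum 4; hence R1C1 = 3.
Row 2 already has 3, leaving R2C1 = 1.
Row 2 already has 1; hence R2C5 = 5.
Column 5 now contains 5, which forces R1C5 = 1.
The only place for 2 in row 3 is R3C5.
Cage a has sum 11; hence R4C4 = 5.
The 3 cells of cage a must have sum 11, leaving R4C5 = 4.
4 is placed in column 5, leaving R5C5 = 3.
Row 4 already has 5; hence R4C1 = 2.
The two cells of cage d must have product 3, leaving R4C2 = 3.
Row 4 now contains 2, which forces R4C3 = 1.
Cage j needs two cells with product 10, so R5C1 = 5.
3 is placed in row 5, which forces R5C2 = 1.
Row 5 already has 1, leaving R5C4 = 4.
Column 1 now contains 5; hence R3C1 = 4.
Cage h has product 60, so R3C2 = 5.
Cage h has product 60, which forces R3C3 = 3.
4 is placed in column 4, so R3C4 = 1.
Row 5 already has 4, which forces R5C3 = 2.
Column 2 already has 5, which forces R1C2 = 4.
Cage b's pair has product 20, so R1C3 = 5.
The two cells of cage g must have product 8, so R2C2 = 2.
Column 3 already has 2, which forces R2C3 = 4.
Completed grid: 3 4 5 2 1 / 1 2 4 3 5 / 4 5 3 1 2 / 2 3 1 5 4 / 5 1 2 4 3.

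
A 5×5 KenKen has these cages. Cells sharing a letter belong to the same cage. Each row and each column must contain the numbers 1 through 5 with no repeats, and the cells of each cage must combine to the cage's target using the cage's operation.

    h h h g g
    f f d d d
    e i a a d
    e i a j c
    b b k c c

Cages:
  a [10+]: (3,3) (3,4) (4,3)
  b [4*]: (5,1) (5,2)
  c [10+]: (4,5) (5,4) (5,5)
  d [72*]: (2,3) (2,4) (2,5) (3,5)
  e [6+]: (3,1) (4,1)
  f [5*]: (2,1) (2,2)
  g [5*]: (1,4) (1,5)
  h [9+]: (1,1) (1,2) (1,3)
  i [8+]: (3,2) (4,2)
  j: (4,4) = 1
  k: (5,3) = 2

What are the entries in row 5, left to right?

Cage d needs product 72; hence (3,5) = 3.
Cage j is given, which forces (4,4) = 1.
K is a freebie; hence (5,3) = 2.
Column 4 now contains 1, leaving (1,4) = 5.
Cage g needs two cells with product 5, so (1,5) = 1.
3 is placed in row 3; hence (3,2) = 5.
5 is placed in row 3; hence (3,3) = 1.
The two cells of cage i must have sum 8, so (4,2) = 3.
Column 5 now contains 1, which forces (5,5) = 5.
The two cells of cage f must have product 5, so (2,1) = 5.
5 is placed in column 2, which forces (2,2) = 1.
The 3 cells of cage a must have sum 10, leaving (3,4) = 4.
The 3 cells of cage a must have sum 10; hence (4,3) = 5.
Cage c has sum 10, which forces (4,5) = 2.
Column 2 now contains 1, which forces (5,2) = 4.
The 3 cells of cage c must have sum 10, so (5,4) = 3.
Column 2 already has 4, which forces (1,2) = 2.
Cage d needs product 72, leaving (2,3) = 3.
Column 4 already has 3, leaving (2,4) = 2.
2 is placed in column 5, leaving (2,5) = 4.
Row 3 now contains 4, which forces (3,1) = 2.
Row 4 already has 2, leaving (4,1) = 4.
Row 5 now contains 4, leaving (5,1) = 1.
Column 1 already has 4, so (1,1) = 3.
Column 3 already has 3; hence (1,3) = 4.
Completed grid: 3 2 4 5 1 / 5 1 3 2 4 / 2 5 1 4 3 / 4 3 5 1 2 / 1 4 2 3 5.

1 4 2 3 5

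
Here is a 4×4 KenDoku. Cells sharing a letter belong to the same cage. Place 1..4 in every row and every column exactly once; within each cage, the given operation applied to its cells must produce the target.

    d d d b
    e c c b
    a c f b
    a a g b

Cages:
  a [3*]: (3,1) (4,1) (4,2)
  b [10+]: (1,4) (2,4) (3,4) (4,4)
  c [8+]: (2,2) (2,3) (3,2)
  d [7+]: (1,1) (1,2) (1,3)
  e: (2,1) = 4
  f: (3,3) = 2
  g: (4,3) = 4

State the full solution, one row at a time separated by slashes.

E is a freebie; hence (2,1) = 4.
Cage a has product 3, leaving (3,1) = 1.
F is a freebie, leaving (3,3) = 2.
Cage a has product 3; hence (4,1) = 3.
The 3 cells of cage a must have product 3; hence (4,2) = 1.
Cage g is a single given cell, so (4,3) = 4.
4 is placed in row 4, leaving (4,4) = 2.
Column 1 now contains 1, leaving (1,1) = 2.
The 3 cells of cage d must have sum 7, which forces (1,2) = 4.
Column 3 now contains 4; hence (1,3) = 1.
Row 1 now contains 1, which forces (1,4) = 3.
1 is placed in column 3, so (2,3) = 3.
Column 4 already has 3; hence (2,4) = 1.
Column 2 already has 4, which forces (3,2) = 3.
Column 4 already has 3, leaving (3,4) = 4.
Row 2 already has 3, so (2,2) = 2.

2 4 1 3 / 4 2 3 1 / 1 3 2 4 / 3 1 4 2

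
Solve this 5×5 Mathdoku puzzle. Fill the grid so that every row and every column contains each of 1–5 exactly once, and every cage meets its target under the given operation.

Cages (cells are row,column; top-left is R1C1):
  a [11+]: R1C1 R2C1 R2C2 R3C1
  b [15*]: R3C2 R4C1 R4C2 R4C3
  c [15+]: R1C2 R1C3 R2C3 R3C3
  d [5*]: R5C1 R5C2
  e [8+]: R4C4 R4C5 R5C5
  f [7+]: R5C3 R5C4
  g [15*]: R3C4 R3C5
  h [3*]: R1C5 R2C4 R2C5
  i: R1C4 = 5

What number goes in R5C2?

5

Cage i is a single given cell, leaving R1C4 = 5.
Cage h has product 3, so R1C5 = 1.
Cage h has product 3, so R2C4 = 1.
Cage h has product 3, leaving R2C5 = 3.
Cage b has product 15, which forces R3C2 = 1.
Column 4 now contains 5, so R3C4 = 3.
Column 5 now contains 3, which forces R3C5 = 5.
Column 2 now contains 1, so R5C2 = 5.
The 4 cells of cage a must have sum 11, which forces R1C1 = 3.
Cage c has sum 15; hence R1C2 = 4.
Cage c has sum 15, which forces R1C3 = 2.
Cage a has sum 11, leaving R2C1 = 4.
Cage a has sum 11, leaving R2C2 = 2.
Cage c has sum 15; hence R2C3 = 5.
Cage a has sum 11, so R3C1 = 2.
Cage c has sum 15, which forces R3C3 = 4.
Column 2 already has 5, leaving R4C2 = 3.
Column 3 already has 5, leaving R4C3 = 1.
Cage e has sum 8, so R4C4 = 2.
The 3 cells of cage e must have sum 8, leaving R4C5 = 4.
5 is placed in row 5; hence R5C1 = 1.
Cage f's pair has sum 7, so R5C3 = 3.
Cage f needs two cells with sum 7, leaving R5C4 = 4.
Cage e has sum 8; hence R5C5 = 2.
Row 4 now contains 1, so R4C1 = 5.
Completed grid: 3 4 2 5 1 / 4 2 5 1 3 / 2 1 4 3 5 / 5 3 1 2 4 / 1 5 3 4 2.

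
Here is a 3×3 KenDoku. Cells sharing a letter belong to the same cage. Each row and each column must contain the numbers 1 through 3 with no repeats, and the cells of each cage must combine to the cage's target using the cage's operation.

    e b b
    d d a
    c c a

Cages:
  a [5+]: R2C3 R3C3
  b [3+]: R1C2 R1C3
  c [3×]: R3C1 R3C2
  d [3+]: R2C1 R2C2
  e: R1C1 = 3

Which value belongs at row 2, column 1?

Cage e is given; hence R1C1 = 3.
3 is placed in column 1; hence R3C1 = 1.
Row 3 already has 1, which forces R3C2 = 3.
3 is placed in row 3, which forces R3C3 = 2.
The two cells of cage b must have sum 3, which forces R1C2 = 2.
2 is placed in column 3; hence R1C3 = 1.
1 is placed in column 1; hence R2C1 = 2.
Cage d's pair has sum 3, leaving R2C2 = 1.
2 is placed in column 3, leaving R2C3 = 3.
The full grid is 3 2 1 / 2 1 3 / 1 3 2.

2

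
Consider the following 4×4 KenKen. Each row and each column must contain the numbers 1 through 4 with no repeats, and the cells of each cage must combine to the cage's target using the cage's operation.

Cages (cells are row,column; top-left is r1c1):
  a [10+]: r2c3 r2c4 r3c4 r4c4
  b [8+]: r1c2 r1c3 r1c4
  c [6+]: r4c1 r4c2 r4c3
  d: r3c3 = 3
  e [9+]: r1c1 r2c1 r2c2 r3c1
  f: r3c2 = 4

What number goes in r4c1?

Cage f is a single given cell, so r3c2 = 4.
Cage d is given, leaving r3c3 = 3.
In row 1, 2 can only go at r1c1, so r1c1 = 2.
The 4 cells of cage e must have sum 9, which forces r2c1 = 4.
Cage e has sum 9, which forces r2c2 = 2.
2 is placed in row 2, leaving r2c3 = 1.
Row 2 now contains 1; hence r2c4 = 3.
Column 1 already has 2; hence r3c1 = 1.
Row 3 already has 1, leaving r3c4 = 2.
Column 1 already has 1, which forces r4c1 = 3.
Row 4 already has 3; hence r4c2 = 1.
Column 3 already has 1, leaving r4c3 = 2.
1 is placed in row 4, so r4c4 = 4.
Column 2 already has 1; hence r1c2 = 3.
Column 3 already has 1, so r1c3 = 4.
Column 4 now contains 4; hence r1c4 = 1.
The full grid is 2 3 4 1 / 4 2 1 3 / 1 4 3 2 / 3 1 2 4.

3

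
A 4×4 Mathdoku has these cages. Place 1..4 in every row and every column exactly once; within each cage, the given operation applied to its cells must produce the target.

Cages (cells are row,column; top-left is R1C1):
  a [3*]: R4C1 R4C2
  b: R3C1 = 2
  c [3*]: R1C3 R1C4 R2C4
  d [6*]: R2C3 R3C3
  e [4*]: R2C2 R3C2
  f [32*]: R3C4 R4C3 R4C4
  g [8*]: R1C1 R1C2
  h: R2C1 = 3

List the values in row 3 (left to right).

Cage c needs product 3, which forces R1C3 = 1.
Cage c needs product 3, so R1C4 = 3.
H is a freebie, leaving R2C1 = 3.
Row 2 now contains 3, so R2C3 = 2.
Cage c has product 3, leaving R2C4 = 1.
Cage b is given, which forces R3C1 = 2.
2 is placed in column 3, leaving R3C3 = 3.
The 3 cells of cage f must have product 32, which forces R3C4 = 4.
Column 1 now contains 3; hence R4C1 = 1.
1 is placed in row 4, so R4C2 = 3.
The 3 cells of cage f must have product 32, leaving R4C3 = 4.
Cage f has product 32, leaving R4C4 = 2.
Column 1 now contains 2; hence R1C1 = 4.
Cage g's pair has product 8; hence R1C2 = 2.
Row 2 already has 1; hence R2C2 = 4.
4 is placed in row 3, so R3C2 = 1.
Filled in: 4 2 1 3 / 3 4 2 1 / 2 1 3 4 / 1 3 4 2.

2 1 3 4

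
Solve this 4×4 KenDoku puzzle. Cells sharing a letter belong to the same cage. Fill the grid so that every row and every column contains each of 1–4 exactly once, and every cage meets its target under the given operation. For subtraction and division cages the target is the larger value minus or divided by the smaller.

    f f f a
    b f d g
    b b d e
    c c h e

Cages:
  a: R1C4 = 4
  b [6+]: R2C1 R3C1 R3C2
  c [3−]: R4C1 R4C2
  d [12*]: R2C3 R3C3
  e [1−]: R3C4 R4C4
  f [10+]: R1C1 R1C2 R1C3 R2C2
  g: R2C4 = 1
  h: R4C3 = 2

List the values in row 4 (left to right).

4 1 2 3

Cage a is a single given cell, which forces R1C4 = 4.
Cage g is a single given cell; hence R2C4 = 1.
Cage h is given; hence R4C3 = 2.
Row 4 now contains 2, leaving R4C4 = 3.
Cage f needs sum 10, which forces R2C2 = 4.
Row 2 already has 4, so R2C3 = 3.
Column 3 now contains 3, which forces R3C3 = 4.
Column 4 now contains 3; hence R3C4 = 2.
Column 2 now contains 4; hence R4C2 = 1.
Column 3 now contains 3, leaving R1C3 = 1.
Row 2 already has 3; hence R2C1 = 2.
The 3 cells of cage b must have sum 6, leaving R3C1 = 1.
1 is placed in column 2, which forces R3C2 = 3.
Row 4 now contains 1, which forces R4C1 = 4.
Column 1 already has 2, so R1C1 = 3.
Column 2 now contains 3, so R1C2 = 2.
Completed grid: 3 2 1 4 / 2 4 3 1 / 1 3 4 2 / 4 1 2 3.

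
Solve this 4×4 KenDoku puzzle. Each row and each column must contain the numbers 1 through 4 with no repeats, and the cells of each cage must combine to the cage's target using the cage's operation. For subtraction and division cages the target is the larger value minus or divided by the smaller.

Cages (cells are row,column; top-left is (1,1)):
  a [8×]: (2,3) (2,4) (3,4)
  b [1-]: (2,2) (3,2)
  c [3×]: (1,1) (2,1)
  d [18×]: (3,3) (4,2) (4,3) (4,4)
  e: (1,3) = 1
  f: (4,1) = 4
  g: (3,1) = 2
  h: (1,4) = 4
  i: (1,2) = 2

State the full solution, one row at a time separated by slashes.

I is a freebie; hence (1,2) = 2.
E is a freebie, leaving (1,3) = 1.
H is a freebie, which forces (1,4) = 4.
G is a freebie, which forces (3,1) = 2.
The 4 cells of cage d must have product 18, which forces (3,3) = 3.
2 is placed in row 3, which forces (3,4) = 1.
Cage f is a single given cell, which forces (4,1) = 4.
Column 3 now contains 1; hence (4,3) = 2.
2 is placed in row 4; hence (4,4) = 3.
1 is placed in row 1, so (1,1) = 3.
Cage c's pair has product 3, which forces (2,1) = 1.
Cage b's pair has difference 1, leaving (2,2) = 3.
2 is placed in column 3, which forces (2,3) = 4.
Column 4 now contains 1, which forces (2,4) = 2.
1 is placed in row 3, leaving (3,2) = 4.
3 is placed in row 4, leaving (4,2) = 1.

3 2 1 4 / 1 3 4 2 / 2 4 3 1 / 4 1 2 3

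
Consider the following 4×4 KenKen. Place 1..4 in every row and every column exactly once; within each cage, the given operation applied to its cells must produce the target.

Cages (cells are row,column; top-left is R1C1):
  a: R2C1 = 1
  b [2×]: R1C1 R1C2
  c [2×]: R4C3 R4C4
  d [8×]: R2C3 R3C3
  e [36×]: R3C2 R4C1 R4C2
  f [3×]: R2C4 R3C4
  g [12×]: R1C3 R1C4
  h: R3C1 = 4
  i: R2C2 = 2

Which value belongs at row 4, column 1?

3

A is a freebie, so R2C1 = 1.
Cage i is given, so R2C2 = 2.
Row 2 already has 2, which forces R2C3 = 4.
1 is placed in row 2, which forces R2C4 = 3.
Cage h is a single given cell, leaving R3C1 = 4.
Cage e needs product 36, which forces R3C2 = 3.
4 is placed in column 3, leaving R3C3 = 2.
Column 4 now contains 3, so R3C4 = 1.
Cage e needs product 36, so R4C1 = 3.
Cage e needs product 36, so R4C2 = 4.
2 is placed in column 3, so R4C3 = 1.
Column 4 now contains 1, leaving R4C4 = 2.
Column 1 already has 1, leaving R1C1 = 2.
Column 2 already has 2, leaving R1C2 = 1.
4 is placed in column 3, leaving R1C3 = 3.
Column 4 now contains 3; hence R1C4 = 4.
Completed grid: 2 1 3 4 / 1 2 4 3 / 4 3 2 1 / 3 4 1 2.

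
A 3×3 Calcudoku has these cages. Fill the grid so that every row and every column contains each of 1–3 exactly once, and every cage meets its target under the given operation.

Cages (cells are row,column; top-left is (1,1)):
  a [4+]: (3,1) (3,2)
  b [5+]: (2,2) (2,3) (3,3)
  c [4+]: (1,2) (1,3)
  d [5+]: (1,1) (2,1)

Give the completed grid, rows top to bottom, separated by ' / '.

The only place for 2 in row 1 is (1,1).
Column 1 now contains 2, so (2,1) = 3.
Row 2 now contains 3, which forces (2,3) = 1.
3 is placed in column 1, leaving (3,1) = 1.
1 is placed in row 3, leaving (3,2) = 3.
Column 3 now contains 1, so (3,3) = 2.
3 is placed in column 2, which forces (1,2) = 1.
Column 3 now contains 1, so (1,3) = 3.
Row 2 now contains 1, which forces (2,2) = 2.

2 1 3 / 3 2 1 / 1 3 2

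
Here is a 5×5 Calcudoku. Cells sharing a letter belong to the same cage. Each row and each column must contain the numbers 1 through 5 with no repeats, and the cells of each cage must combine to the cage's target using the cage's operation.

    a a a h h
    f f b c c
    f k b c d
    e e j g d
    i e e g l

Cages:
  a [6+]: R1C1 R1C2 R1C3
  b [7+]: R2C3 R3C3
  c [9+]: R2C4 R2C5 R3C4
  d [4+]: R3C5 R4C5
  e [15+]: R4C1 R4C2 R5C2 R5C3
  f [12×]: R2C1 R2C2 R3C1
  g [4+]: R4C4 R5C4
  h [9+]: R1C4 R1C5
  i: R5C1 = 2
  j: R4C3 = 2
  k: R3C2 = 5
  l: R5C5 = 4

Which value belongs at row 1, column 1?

Cage k is given; hence R3C2 = 5.
J is a freebie, so R4C3 = 2.
I is a freebie; hence R5C1 = 2.
Cage l is given, so R5C5 = 4.
Cage a has sum 6, which forces R1C2 = 2.
The two cells of cage h must have sum 9, so R1C4 = 4.
4 is placed in column 5; hence R1C5 = 5.
Cage e has sum 15, which forces R4C2 = 4.
Cage e needs sum 15, leaving R5C3 = 5.
Cage c needs sum 9, so R2C4 = 5.
Row 2 needs a 2, and only R2C5 is open for it.
The 3 cells of cage c must have sum 9, so R3C4 = 2.
In row 4, 5 can only go at R4C1, so R4C1 = 5.
The 4 cells of cage e must have sum 15, so R5C2 = 1.
Row 5 now contains 1, so R5C4 = 3.
Column 2 now contains 1, which forces R2C2 = 3.
3 is placed in row 2, which forces R2C3 = 4.
Column 3 now contains 4, so R3C3 = 3.
Row 3 already has 3, leaving R3C5 = 1.
Column 4 already has 3, which forces R4C4 = 1.
1 is placed in column 5, so R4C5 = 3.
Cage a has sum 6, leaving R1C1 = 3.
3 is placed in column 3, so R1C3 = 1.
Row 2 already has 4, so R2C1 = 1.
Row 3 now contains 1, leaving R3C1 = 4.
The full grid is 3 2 1 4 5 / 1 3 4 5 2 / 4 5 3 2 1 / 5 4 2 1 3 / 2 1 5 3 4.

3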